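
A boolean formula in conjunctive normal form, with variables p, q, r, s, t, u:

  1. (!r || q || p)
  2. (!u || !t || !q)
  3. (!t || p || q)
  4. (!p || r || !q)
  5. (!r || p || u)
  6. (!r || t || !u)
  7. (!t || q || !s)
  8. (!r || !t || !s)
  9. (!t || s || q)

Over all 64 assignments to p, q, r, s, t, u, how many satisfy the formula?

Case analysis on q and t:
  q=1, t=1: remaining (p,r,s,u) ∈ {(0,0,0,0); (0,0,1,0); (1,1,0,0)} — 3.
  q=1, t=0: s free; 3 ways for (p,r,u) × 2^1 = 6.
  q=0, t=1: a clause becomes empty — 0.
  q=0, t=0: s free; 5 ways for (p,r,u) × 2^1 = 10.
Total: 3 + 6 + 0 + 10 = 19.

19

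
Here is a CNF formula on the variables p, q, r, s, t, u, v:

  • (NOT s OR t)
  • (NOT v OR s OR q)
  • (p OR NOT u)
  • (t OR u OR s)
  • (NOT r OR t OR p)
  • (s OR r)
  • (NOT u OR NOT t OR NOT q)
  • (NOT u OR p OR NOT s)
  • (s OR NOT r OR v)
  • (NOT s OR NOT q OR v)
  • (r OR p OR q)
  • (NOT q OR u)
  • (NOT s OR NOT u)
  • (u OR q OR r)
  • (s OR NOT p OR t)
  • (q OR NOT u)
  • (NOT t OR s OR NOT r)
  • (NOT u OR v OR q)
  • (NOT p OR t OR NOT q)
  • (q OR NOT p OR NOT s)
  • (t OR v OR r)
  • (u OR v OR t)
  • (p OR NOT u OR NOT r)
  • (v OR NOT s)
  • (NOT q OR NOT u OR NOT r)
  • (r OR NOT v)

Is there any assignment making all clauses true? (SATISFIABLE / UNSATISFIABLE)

Try p = False.
  then u is forced to False.
  then q is forced to False.
  then r is forced to True.
  then t is forced to True.
  then s is forced to True.
  then v is forced to True.
So p = F, q = F, r = T, s = T, t = T, u = F, v = T is a satisfying assignment.

SATISFIABLE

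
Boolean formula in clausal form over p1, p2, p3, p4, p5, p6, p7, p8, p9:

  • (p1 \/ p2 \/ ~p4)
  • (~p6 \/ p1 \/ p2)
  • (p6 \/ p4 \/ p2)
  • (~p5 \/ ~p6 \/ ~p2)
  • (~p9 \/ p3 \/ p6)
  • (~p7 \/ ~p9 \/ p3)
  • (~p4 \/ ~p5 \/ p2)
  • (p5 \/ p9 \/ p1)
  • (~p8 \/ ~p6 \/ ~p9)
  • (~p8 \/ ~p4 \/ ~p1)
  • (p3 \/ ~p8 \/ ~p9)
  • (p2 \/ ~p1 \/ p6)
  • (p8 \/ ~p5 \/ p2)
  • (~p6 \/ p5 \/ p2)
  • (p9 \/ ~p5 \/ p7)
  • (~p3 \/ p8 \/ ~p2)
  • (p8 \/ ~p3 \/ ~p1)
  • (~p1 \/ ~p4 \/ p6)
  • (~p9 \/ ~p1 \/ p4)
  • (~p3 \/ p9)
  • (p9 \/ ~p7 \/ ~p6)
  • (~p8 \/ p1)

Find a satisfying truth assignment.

p1 = 1  p2 = 1  p3 = 0  p4 = 0  p5 = 0  p6 = 1  p7 = 0  p8 = 0  p9 = 0

Branch on p1: take p1 = True.
Set p2 = True and propagate.
Try p3 = False.
For the remaining variables, p4 = False, p5 = False, p6 = True, p7 = False, p8 = False, p9 = False works.
Check each clause:
  1. (~p4 \/ p2 \/ p1) — p1 is true.
  2. (~p6 \/ p2 \/ p1) — p1 is true.
  3. (p4 \/ p6 \/ p2) — p2 is true.
  4. (~p6 \/ ~p2 \/ ~p5) — ~p5 is true.
  5. (~p9 \/ p3 \/ p6) — p6 is true.
  6. (~p7 \/ p3 \/ ~p9) — ~p7 is true.
  7. (p2 \/ ~p4 \/ ~p5) — p2 is true.
  8. (p9 \/ p1 \/ p5) — p1 is true.
  9. (~p9 \/ ~p6 \/ ~p8) — ~p8 is true.
  10. (~p4 \/ ~p1 \/ ~p8) — ~p8 is true.
  11. (~p8 \/ p3 \/ ~p9) — ~p8 is true.
  12. (p6 \/ ~p1 \/ p2) — p2 is true.
  13. (p8 \/ p2 \/ ~p5) — p2 is true.
  14. (p5 \/ ~p6 \/ p2) — p2 is true.
  15. (~p5 \/ p9 \/ p7) — ~p5 is true.
  16. (p8 \/ ~p3 \/ ~p2) — ~p3 is true.
  17. (p8 \/ ~p1 \/ ~p3) — ~p3 is true.
  18. (~p4 \/ ~p1 \/ p6) — ~p4 is true.
  19. (~p9 \/ ~p1 \/ p4) — ~p9 is true.
  20. (p9 \/ ~p3) — ~p3 is true.
  21. (p9 \/ ~p7 \/ ~p6) — ~p7 is true.
  22. (p1 \/ ~p8) — ~p8 is true.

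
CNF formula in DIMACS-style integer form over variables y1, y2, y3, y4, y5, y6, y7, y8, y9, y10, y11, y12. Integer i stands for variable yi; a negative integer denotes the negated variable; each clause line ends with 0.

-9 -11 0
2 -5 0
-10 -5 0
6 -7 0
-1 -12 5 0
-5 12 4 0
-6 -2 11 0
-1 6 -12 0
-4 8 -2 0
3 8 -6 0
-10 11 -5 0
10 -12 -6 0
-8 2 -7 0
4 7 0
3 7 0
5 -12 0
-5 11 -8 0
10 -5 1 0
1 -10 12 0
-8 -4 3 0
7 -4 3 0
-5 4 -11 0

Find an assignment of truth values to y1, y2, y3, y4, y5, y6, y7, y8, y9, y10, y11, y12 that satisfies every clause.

y3 occurs only positively in the remaining clauses — set y3 = True.
y9 occurs only negated in the remaining clauses — set y9 = False.
Try y1 = True.
Set y2 = False and propagate.
  then y5 is forced to False.
  then y12 is forced to False.
Try y4 = True.
For the remaining variables, y6 = True, y7 = False, y8 = False, y10 = True, y11 = True works.
Every clause has at least one true literal under this assignment.

y1=True, y2=False, y3=True, y4=True, y5=False, y6=True, y7=False, y8=False, y9=False, y10=True, y11=True, y12=False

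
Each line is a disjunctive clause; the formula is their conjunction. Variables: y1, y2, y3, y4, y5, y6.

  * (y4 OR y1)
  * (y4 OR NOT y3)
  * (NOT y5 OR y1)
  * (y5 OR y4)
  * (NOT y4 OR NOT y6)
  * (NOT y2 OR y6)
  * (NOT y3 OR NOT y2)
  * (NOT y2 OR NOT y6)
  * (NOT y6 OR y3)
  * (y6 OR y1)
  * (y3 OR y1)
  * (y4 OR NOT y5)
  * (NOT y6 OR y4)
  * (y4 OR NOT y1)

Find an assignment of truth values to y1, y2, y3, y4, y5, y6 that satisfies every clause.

y1=True  y2=False  y3=True  y4=True  y5=True  y6=False

Check each clause:
  1. (y1 OR y4) — y1 is true.
  2. (y4 OR NOT y3) — y4 is true.
  3. (y1 OR NOT y5) — y1 is true.
  4. (y5 OR y4) — y4 is true.
  5. (NOT y4 OR NOT y6) — NOT y6 is true.
  6. (NOT y2 OR y6) — NOT y2 is true.
  7. (NOT y3 OR NOT y2) — NOT y2 is true.
  8. (NOT y2 OR NOT y6) — NOT y6 is true.
  9. (NOT y6 OR y3) — NOT y6 is true.
  10. (y1 OR y6) — y1 is true.
  11. (y1 OR y3) — y1 is true.
  12. (NOT y5 OR y4) — y4 is true.
  13. (y4 OR NOT y6) — NOT y6 is true.
  14. (NOT y1 OR y4) — y4 is true.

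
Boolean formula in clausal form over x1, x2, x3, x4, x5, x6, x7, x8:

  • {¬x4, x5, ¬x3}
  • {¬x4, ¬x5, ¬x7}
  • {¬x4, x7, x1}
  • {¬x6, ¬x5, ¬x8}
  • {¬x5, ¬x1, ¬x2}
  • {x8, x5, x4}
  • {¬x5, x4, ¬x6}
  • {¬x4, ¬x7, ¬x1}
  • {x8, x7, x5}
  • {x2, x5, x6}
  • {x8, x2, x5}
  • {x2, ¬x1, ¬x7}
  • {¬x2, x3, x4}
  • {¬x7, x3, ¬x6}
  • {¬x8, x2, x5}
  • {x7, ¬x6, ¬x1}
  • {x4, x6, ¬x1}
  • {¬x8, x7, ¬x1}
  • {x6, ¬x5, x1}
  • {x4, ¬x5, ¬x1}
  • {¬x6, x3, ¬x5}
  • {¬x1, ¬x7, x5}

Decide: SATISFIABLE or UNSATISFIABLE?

SATISFIABLE

Try x1 = True.
Try x2 = False.
  then x7 is forced to False.
  then x6 is forced to False.
  then x5 is forced to True.
  then x4 is forced to True.
  then x8 is forced to False.
x3 is now unconstrained; take x3 = True.
So x1=T, x2=F, x3=T, x4=T, x5=T, x6=F, x7=F, x8=F is a satisfying assignment.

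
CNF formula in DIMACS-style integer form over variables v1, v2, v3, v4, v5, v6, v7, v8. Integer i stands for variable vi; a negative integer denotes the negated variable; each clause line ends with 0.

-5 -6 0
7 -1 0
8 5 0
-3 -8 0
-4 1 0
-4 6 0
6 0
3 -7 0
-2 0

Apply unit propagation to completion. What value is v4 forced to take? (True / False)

(v6) is a unit clause: v6 = True.
From (NOT v5 OR NOT v6) and v6 = True: v5 = False.
From (v5 OR v8) and v5 = False: v8 = True.
(NOT v8 OR NOT v3): since v8 = True, the clause reduces to (NOT v3). v3 = False.
From (v3 OR NOT v7) and v3 = False: v7 = False.
(v7 OR NOT v1) with v7 = False leaves only NOT v1, so v1 = False.
From (v1 OR NOT v4) and v1 = False: v4 = False.

False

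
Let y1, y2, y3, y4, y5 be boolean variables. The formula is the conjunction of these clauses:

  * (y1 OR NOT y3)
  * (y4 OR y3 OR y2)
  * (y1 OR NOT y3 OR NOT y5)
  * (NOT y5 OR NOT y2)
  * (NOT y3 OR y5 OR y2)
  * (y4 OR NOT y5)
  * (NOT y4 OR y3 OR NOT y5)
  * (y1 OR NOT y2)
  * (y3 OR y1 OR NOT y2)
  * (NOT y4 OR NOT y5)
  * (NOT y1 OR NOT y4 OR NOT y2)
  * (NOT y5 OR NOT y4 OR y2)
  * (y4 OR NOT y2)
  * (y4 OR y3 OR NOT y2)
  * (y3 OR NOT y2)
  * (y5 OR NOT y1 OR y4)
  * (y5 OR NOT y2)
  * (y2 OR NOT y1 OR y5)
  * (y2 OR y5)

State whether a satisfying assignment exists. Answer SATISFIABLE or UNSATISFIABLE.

UNSATISFIABLE

y2 = True:
  propagation gives y5=False; an empty clause results — contradiction.
y2 = False:
  propagation gives y5=True, y4=True; an empty clause results — contradiction.
Every branch closes, so no satisfying assignment exists.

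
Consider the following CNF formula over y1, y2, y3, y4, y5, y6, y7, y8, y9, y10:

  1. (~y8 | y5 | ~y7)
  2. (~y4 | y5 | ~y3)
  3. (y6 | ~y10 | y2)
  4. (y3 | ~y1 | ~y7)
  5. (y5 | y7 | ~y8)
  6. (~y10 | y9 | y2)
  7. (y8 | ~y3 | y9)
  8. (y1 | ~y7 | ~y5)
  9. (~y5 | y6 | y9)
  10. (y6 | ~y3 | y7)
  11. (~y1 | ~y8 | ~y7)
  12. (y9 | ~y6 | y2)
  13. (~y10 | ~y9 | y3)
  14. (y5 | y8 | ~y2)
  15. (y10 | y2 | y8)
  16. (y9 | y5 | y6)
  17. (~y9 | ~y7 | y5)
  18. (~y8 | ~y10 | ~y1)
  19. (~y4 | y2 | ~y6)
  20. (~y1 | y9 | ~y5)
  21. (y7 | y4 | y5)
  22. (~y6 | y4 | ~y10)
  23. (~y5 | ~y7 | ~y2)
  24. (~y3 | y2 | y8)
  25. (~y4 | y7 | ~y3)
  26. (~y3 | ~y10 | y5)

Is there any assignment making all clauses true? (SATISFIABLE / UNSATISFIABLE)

SATISFIABLE

Branch on y1: take y1 = True.
Try y2 = True.
The remaining clauses are satisfied by y3 = False, y4 = False, y5 = True, y6 = True, y7 = False, y8 = True, y9 = True, y10 = False.
So y1 = T, y2 = T, y3 = F, y4 = F, y5 = T, y6 = T, y7 = F, y8 = T, y9 = T, y10 = F is a satisfying assignment.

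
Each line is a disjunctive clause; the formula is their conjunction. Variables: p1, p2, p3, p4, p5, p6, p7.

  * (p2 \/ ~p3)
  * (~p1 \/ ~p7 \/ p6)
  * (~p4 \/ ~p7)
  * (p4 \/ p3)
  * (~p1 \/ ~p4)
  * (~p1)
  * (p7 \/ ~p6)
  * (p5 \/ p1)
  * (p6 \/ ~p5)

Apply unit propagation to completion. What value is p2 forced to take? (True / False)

True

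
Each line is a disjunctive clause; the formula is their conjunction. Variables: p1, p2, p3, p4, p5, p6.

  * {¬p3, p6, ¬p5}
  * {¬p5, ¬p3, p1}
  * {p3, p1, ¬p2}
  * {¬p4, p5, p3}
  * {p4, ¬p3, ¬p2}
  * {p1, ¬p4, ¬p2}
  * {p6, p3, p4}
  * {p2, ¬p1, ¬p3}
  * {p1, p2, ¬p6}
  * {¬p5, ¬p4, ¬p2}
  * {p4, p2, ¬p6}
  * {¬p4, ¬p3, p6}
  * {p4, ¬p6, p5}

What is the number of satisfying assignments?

6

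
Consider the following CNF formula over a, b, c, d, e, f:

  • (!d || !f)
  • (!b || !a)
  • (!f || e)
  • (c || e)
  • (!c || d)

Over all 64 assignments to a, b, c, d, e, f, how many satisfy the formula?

Split on c, then d.
  c=1, d=1: e free; 3 ways for (a,b,f) × 2^1 = 6.
  c=1, d=0: a clause becomes empty — 0.
  c=0, d=1: remaining (a,b,e,f) ∈ {(0,0,1,0); (0,1,1,0); (1,0,1,0)} — 3.
  c=0, d=0: f free; 3 ways for (a,b,e) × 2^1 = 6.
Total: 6 + 0 + 3 + 6 = 15.

15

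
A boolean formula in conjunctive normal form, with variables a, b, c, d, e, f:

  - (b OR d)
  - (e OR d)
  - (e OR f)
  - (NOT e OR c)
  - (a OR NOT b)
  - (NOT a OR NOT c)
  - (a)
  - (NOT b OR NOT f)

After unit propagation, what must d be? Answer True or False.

(a) stands alone — a = True.
From (NOT a OR NOT c) and a = True: c = False.
In (c OR NOT e), c is now false; NOT e must hold, so e = False.
From (d OR e) and e = False: d = True.

True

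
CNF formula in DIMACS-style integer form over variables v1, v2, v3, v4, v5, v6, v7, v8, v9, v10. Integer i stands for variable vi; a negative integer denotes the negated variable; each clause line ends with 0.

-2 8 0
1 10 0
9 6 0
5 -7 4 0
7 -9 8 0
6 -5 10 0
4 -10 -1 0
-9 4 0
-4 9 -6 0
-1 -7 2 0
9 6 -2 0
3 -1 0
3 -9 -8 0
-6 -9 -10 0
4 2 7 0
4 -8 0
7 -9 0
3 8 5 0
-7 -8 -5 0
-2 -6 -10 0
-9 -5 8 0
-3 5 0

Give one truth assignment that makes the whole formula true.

v1=False, v2=False, v3=False, v4=False, v5=True, v6=True, v7=True, v8=False, v9=False, v10=True

Check each clause:
  1. (~v2 \/ v8) — ~v2 is true.
  2. (v10 \/ v1) — v10 is true.
  3. (v9 \/ v6) — v6 is true.
  4. (v5 \/ v4 \/ ~v7) — v5 is true.
  5. (v7 \/ ~v9 \/ v8) — ~v9 is true.
  6. (v10 \/ ~v5 \/ v6) — v10 is true.
  7. (~v10 \/ v4 \/ ~v1) — ~v1 is true.
  8. (~v9 \/ v4) — ~v9 is true.
  9. (~v4 \/ v9 \/ ~v6) — ~v4 is true.
  10. (v2 \/ ~v1 \/ ~v7) — ~v1 is true.
  11. (~v2 \/ v6 \/ v9) — ~v2 is true.
  12. (v3 \/ ~v1) — ~v1 is true.
  13. (~v8 \/ ~v9 \/ v3) — ~v8 is true.
  14. (~v10 \/ ~v9 \/ ~v6) — ~v9 is true.
  15. (v2 \/ v7 \/ v4) — v7 is true.
  16. (~v8 \/ v4) — ~v8 is true.
  17. (v7 \/ ~v9) — v7 is true.
  18. (v5 \/ v3 \/ v8) — v5 is true.
  19. (~v8 \/ ~v5 \/ ~v7) — ~v8 is true.
  20. (~v10 \/ ~v6 \/ ~v2) — ~v2 is true.
  21. (v8 \/ ~v9 \/ ~v5) — ~v9 is true.
  22. (~v3 \/ v5) — ~v3 is true.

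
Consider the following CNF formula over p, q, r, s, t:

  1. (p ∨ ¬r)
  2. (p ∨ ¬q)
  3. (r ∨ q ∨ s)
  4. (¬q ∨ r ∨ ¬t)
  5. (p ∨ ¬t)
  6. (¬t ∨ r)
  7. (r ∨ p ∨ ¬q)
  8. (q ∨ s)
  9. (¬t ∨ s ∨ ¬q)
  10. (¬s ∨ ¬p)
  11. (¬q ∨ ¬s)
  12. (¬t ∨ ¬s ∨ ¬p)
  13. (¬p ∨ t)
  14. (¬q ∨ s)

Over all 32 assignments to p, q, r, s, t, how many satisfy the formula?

1

The models are:
  p=F q=F r=F s=T t=F
That's 1 in total.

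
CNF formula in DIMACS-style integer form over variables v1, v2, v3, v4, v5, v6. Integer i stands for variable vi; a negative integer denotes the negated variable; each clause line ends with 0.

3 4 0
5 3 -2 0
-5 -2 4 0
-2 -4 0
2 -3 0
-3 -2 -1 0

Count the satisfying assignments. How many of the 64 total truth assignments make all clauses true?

10

Split on v2, then v3.
  v2=1, v3=1: remaining (v1,v4,v5,v6) ∈ {(0,0,0,0); (0,0,0,1)} — 2.
  v2=1, v3=0: a clause becomes empty — 0.
  v2=0, v3=1: a clause becomes empty — 0.
  v2=0, v3=0: forces v4=1; v1, v5, v6 free → 2^3 = 8.
Total: 2 + 0 + 0 + 8 = 10.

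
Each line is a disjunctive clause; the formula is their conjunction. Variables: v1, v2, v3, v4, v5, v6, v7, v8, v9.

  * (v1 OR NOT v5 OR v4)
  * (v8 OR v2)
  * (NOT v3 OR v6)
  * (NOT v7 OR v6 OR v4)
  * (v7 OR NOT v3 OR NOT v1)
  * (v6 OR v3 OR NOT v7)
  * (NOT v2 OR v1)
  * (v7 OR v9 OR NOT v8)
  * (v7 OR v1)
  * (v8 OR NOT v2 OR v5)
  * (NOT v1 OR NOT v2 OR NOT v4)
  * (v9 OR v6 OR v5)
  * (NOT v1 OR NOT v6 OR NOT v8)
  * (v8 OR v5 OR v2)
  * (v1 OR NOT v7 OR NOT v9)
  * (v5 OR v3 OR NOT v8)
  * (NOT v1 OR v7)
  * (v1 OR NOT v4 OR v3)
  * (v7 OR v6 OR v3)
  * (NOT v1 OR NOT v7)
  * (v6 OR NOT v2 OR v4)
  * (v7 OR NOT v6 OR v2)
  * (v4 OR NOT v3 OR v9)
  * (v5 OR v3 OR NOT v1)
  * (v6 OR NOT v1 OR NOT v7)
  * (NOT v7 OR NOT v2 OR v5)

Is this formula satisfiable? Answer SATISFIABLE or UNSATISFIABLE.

Try v1 = False.
  then v2 is forced to False.
  then v8 is forced to True.
  then v7 is forced to True.
  then v9 is forced to False.
Try v3 = True.
  then v6 is forced to True.
  then v4 is forced to True.
v5 is now unconstrained; take v5 = False.
Every clause has at least one true literal under this assignment.
So v1=False, v2=False, v3=True, v4=True, v5=False, v6=True, v7=True, v8=True, v9=False is a satisfying assignment.

SATISFIABLE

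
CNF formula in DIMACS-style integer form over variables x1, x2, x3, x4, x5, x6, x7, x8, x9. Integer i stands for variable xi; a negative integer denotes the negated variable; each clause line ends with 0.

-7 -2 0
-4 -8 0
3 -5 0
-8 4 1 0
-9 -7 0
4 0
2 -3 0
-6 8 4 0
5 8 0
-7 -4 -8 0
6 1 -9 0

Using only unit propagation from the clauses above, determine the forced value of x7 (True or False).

False

(x4) is a unit clause: x4 = True.
(!x8 || !x4) with x4 = True leaves only !x8, so x8 = False.
(x8 || x5) with x8 = False leaves only x5, so x5 = True.
In (!x5 || x3), !x5 is now false; x3 must hold, so x3 = True.
From (x2 || !x3) and x3 = True: x2 = True.
(!x2 || !x7) with x2 = True leaves only !x7, so x7 = False.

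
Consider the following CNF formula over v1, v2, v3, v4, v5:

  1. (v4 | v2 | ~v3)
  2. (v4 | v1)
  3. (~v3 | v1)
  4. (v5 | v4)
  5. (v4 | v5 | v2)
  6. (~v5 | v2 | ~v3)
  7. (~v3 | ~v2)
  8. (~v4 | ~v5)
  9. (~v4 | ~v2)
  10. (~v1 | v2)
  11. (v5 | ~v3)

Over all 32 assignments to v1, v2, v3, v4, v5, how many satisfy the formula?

Satisfying assignments:
  v1=0 v2=0 v3=0 v4=1 v5=0
  v1=1 v2=1 v3=0 v4=0 v5=1
That's 2 in total.

2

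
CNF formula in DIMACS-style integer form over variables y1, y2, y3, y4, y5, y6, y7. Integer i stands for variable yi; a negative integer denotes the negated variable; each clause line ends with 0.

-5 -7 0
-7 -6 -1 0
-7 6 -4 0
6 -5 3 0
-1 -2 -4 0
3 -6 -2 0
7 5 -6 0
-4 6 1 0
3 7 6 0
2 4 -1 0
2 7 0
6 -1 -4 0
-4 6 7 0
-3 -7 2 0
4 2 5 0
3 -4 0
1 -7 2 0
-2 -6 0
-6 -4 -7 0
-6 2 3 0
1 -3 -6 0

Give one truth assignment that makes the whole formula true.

y1 = 0, y2 = 1, y3 = 1, y4 = 0, y5 = 0, y6 = 0, y7 = 0

Check each clause:
  1. (!y5 || !y7) — !y7 is true.
  2. (!y1 || !y6 || !y7) — !y7 is true.
  3. (y6 || !y7 || !y4) — !y7 is true.
  4. (y3 || y6 || !y5) — y3 is true.
  5. (!y4 || !y1 || !y2) — !y4 is true.
  6. (y3 || !y2 || !y6) — !y6 is true.
  7. (y5 || y7 || !y6) — !y6 is true.
  8. (y1 || !y4 || y6) — !y4 is true.
  9. (y7 || y3 || y6) — y3 is true.
  10. (!y1 || y4 || y2) — y2 is true.
  11. (y7 || y2) — y2 is true.
  12. (!y1 || !y4 || y6) — !y4 is true.
  13. (!y4 || y6 || y7) — !y4 is true.
  14. (!y3 || !y7 || y2) — !y7 is true.
  15. (y4 || y5 || y2) — y2 is true.
  16. (!y4 || y3) — y3 is true.
  17. (y1 || y2 || !y7) — y2 is true.
  18. (!y6 || !y2) — !y6 is true.
  19. (!y6 || !y4 || !y7) — !y7 is true.
  20. (y2 || y3 || !y6) — y3 is true.
  21. (y1 || !y3 || !y6) — !y6 is true.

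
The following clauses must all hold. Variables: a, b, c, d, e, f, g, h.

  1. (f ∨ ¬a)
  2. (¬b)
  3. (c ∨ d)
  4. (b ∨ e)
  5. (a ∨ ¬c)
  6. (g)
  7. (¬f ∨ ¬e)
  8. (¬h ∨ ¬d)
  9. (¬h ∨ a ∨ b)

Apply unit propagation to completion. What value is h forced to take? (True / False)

False

Unit clause (¬b) sets b = False.
(b ∨ e): since b = False, the clause reduces to (e). e = True.
Unit clause (g) sets g = True.
In (¬e ∨ ¬f), ¬e is now false; ¬f must hold, so f = False.
From (¬a ∨ f) and f = False: a = False.
From (¬c ∨ a) and a = False: c = False.
From (c ∨ d) and c = False: d = True.
(¬h ∨ ¬d) with d = True leaves only ¬h, so h = False.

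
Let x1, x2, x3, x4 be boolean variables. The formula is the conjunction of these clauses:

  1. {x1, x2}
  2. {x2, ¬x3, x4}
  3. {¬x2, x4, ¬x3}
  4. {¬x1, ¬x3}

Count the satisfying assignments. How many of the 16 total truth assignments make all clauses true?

The models are:
  x1=F x2=T x3=F x4=F
  x1=F x2=T x3=F x4=T
  x1=F x2=T x3=T x4=T
  x1=T x2=F x3=F x4=F
  x1=T x2=F x3=F x4=T
  x1=T x2=T x3=F x4=F
  x1=T x2=T x3=F x4=T
Count: 7.

7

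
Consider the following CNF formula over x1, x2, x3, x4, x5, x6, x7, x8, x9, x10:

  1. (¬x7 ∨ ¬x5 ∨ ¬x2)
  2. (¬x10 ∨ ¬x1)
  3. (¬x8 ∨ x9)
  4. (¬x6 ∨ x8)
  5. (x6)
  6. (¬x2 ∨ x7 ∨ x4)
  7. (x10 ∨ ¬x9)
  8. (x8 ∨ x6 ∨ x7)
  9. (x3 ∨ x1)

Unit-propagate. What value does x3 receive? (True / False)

True

(x6) is a unit clause: x6 = True.
From (¬x6 ∨ x8) and x6 = True: x8 = True.
In (¬x8 ∨ x9), ¬x8 is now false; x9 must hold, so x9 = True.
In (x10 ∨ ¬x9), ¬x9 is now false; x10 must hold, so x10 = True.
In (¬x1 ∨ ¬x10), ¬x10 is now false; ¬x1 must hold, so x1 = False.
In (x3 ∨ x1), x1 is now false; x3 must hold, so x3 = True.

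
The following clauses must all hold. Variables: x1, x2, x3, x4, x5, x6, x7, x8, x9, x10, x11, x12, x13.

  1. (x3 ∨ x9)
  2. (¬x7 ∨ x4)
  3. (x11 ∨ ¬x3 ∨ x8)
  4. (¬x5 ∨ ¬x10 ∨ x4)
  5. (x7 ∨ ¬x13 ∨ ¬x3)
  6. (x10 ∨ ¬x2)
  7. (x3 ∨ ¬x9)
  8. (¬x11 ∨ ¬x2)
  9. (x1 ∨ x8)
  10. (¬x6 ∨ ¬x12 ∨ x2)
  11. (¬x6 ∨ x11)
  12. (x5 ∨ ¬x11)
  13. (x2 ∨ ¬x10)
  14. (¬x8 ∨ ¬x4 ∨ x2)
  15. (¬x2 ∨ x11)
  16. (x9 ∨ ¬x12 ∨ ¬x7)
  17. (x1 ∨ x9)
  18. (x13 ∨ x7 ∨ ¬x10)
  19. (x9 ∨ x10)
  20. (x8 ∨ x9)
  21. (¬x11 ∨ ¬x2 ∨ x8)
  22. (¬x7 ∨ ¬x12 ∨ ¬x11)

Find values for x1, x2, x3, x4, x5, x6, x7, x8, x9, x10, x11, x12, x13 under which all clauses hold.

x1 = True, x2 = False, x3 = True, x4 = False, x5 = True, x6 = True, x7 = False, x8 = True, x9 = True, x10 = False, x11 = True, x12 = False, x13 = False

x1 occurs only positively in the remaining clauses — set x1 = True.
Pure literal: x12 appears only negated; assign x12 = False.
Branch on x2: take x2 = False.
  then x10 is forced to False.
  then x9 is forced to True.
  then x3 is forced to True.
Set x4 = False and propagate.
  then x7 is forced to False.
  then x13 is forced to False.
For the remaining variables, x5 = True, x6 = True, x8 = True, x11 = True works.
Every clause has at least one true literal under this assignment.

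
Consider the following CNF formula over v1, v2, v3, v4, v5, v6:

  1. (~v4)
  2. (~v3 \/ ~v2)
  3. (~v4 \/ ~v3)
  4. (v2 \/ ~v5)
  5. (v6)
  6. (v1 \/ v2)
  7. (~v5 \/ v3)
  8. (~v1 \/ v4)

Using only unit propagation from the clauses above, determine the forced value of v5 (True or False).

False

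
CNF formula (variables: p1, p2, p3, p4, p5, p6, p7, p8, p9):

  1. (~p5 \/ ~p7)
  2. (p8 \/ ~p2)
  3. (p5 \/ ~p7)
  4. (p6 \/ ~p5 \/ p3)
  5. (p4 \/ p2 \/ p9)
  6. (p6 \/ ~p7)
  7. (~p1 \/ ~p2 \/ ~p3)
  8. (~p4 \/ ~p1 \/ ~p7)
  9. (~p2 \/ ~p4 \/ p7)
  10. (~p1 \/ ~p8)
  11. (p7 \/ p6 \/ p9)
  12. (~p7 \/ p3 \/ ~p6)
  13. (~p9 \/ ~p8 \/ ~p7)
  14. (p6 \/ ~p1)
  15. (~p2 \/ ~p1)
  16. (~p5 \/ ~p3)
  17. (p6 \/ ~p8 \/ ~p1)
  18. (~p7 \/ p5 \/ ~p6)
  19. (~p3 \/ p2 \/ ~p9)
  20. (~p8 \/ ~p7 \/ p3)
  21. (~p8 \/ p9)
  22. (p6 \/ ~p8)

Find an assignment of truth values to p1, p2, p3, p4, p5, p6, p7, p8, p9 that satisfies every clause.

p1=F, p2=T, p3=T, p4=F, p5=F, p6=T, p7=F, p8=T, p9=T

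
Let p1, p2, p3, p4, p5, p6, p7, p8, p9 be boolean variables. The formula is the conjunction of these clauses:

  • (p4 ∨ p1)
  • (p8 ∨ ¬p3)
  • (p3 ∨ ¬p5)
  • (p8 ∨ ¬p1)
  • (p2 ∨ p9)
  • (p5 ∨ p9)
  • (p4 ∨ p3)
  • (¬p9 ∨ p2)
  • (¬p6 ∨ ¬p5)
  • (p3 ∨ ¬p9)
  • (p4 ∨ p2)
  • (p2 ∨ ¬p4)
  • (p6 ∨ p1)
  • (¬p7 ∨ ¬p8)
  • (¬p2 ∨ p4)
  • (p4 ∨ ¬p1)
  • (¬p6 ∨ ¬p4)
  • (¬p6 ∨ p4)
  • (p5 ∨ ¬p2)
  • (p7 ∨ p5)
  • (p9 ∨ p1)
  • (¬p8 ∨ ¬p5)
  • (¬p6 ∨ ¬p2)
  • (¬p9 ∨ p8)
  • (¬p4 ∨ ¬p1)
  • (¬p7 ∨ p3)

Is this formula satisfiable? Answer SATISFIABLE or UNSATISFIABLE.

p4 = True:
  propagation gives p2=True, p6=False, p1=True; an empty clause results — contradiction.
p4 = False:
  propagation gives p1=True; an empty clause results — contradiction.
Every branch closes, so no satisfying assignment exists.

UNSATISFIABLE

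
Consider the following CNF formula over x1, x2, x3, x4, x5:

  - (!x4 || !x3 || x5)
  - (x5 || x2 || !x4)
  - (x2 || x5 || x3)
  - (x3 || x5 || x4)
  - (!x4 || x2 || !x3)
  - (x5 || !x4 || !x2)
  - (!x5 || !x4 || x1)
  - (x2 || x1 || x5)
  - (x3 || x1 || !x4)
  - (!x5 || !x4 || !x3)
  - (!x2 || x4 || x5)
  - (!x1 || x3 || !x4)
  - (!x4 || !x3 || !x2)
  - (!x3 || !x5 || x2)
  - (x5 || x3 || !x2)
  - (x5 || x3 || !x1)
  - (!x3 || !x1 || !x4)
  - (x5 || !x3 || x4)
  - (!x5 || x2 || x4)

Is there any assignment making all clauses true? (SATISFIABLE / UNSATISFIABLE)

Try x1 = False.
Branch on x2: take x2 = True.
The remaining clauses are satisfied by x3 = True, x4 = False, x5 = True.
So x1=False, x2=True, x3=True, x4=False, x5=True is a satisfying assignment.

SATISFIABLE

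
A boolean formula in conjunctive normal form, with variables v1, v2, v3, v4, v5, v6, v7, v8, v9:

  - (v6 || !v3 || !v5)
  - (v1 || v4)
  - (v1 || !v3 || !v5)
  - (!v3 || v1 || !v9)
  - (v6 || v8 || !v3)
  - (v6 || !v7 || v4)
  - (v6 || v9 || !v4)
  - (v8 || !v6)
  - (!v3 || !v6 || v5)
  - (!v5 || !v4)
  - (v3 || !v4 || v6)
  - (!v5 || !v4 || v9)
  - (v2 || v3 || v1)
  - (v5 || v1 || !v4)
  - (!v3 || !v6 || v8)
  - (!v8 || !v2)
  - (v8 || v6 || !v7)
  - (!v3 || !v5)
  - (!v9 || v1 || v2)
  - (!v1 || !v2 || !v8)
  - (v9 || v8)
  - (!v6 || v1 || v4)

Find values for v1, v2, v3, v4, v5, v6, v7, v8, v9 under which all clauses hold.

v1 = T, v2 = F, v3 = F, v4 = T, v5 = F, v6 = T, v7 = T, v8 = T, v9 = F

Check each clause:
  1. (v6 || !v5 || !v3) — !v5 is true.
  2. (v1 || v4) — v1 is true.
  3. (v1 || !v3 || !v5) — v1 is true.
  4. (!v3 || !v9 || v1) — v1 is true.
  5. (v6 || v8 || !v3) — v8 is true.
  6. (v4 || v6 || !v7) — v4 is true.
  7. (v6 || v9 || !v4) — v6 is true.
  8. (!v6 || v8) — v8 is true.
  9. (!v3 || !v6 || v5) — !v3 is true.
  10. (!v5 || !v4) — !v5 is true.
  11. (v6 || !v4 || v3) — v6 is true.
  12. (!v5 || !v4 || v9) — !v5 is true.
  13. (v1 || v2 || v3) — v1 is true.
  14. (v1 || v5 || !v4) — v1 is true.
  15. (v8 || !v6 || !v3) — v8 is true.
  16. (!v8 || !v2) — !v2 is true.
  17. (!v7 || v6 || v8) — v8 is true.
  18. (!v3 || !v5) — !v5 is true.
  19. (v2 || !v9 || v1) — v1 is true.
  20. (!v1 || !v8 || !v2) — !v2 is true.
  21. (v8 || v9) — v8 is true.
  22. (v1 || v4 || !v6) — v1 is true.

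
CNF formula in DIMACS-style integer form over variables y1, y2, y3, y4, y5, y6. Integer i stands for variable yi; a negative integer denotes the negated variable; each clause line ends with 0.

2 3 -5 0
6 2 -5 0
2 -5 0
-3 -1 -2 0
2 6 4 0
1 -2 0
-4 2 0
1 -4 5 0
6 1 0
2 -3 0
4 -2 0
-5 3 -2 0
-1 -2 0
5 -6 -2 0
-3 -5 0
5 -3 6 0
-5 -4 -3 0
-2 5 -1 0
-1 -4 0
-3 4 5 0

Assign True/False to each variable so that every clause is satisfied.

Try y1 = False.
  then y2 is forced to False.
  then y5 is forced to False.
  then y4 is forced to False.
  then y6 is forced to True.
  then y3 is forced to False.
Check each clause:
  1. (y3 || y2 || !y5) — !y5 is true.
  2. (!y5 || y6 || y2) — !y5 is true.
  3. (y2 || !y5) — !y5 is true.
  4. (!y2 || !y3 || !y1) — !y3 is true.
  5. (y4 || y6 || y2) — y6 is true.
  6. (y1 || !y2) — !y2 is true.
  7. (y2 || !y4) — !y4 is true.
  8. (!y4 || y5 || y1) — !y4 is true.
  9. (y1 || y6) — y6 is true.
  10. (!y3 || y2) — !y3 is true.
  11. (!y2 || y4) — !y2 is true.
  12. (!y5 || y3 || !y2) — !y5 is true.
  13. (!y1 || !y2) — !y2 is true.
  14. (y5 || !y6 || !y2) — !y2 is true.
  15. (!y3 || !y5) — !y5 is true.
  16. (y6 || !y3 || y5) — !y3 is true.
  17. (!y3 || !y5 || !y4) — !y5 is true.
  18. (!y1 || !y2 || y5) — !y2 is true.
  19. (!y1 || !y4) — !y4 is true.
  20. (y4 || y5 || !y3) — !y3 is true.

y1=F  y2=F  y3=F  y4=F  y5=F  y6=T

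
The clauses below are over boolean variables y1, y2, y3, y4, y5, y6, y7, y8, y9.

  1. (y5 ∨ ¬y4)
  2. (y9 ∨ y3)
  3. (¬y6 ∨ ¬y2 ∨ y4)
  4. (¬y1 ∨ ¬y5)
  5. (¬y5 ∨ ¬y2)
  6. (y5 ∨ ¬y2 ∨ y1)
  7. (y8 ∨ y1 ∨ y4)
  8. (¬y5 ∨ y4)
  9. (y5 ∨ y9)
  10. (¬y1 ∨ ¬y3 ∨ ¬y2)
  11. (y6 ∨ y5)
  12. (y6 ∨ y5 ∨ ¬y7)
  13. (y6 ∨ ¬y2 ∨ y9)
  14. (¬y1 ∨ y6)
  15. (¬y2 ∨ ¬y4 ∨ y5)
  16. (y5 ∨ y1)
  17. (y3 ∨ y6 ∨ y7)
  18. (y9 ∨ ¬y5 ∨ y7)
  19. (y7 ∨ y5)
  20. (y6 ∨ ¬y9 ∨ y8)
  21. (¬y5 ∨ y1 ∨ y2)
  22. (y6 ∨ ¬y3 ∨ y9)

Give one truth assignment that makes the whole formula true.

y1 = True, y2 = False, y3 = False, y4 = False, y5 = False, y6 = True, y7 = True, y8 = False, y9 = True

Set y1 = True and propagate.
  then y5 is forced to False.
  then y4 is forced to False.
  then y9 is forced to True.
  then y6 is forced to True.
  then y2 is forced to False.
  then y7 is forced to True.
y3, y8 are now unconstrained; take y3 = False, y8 = False.
Every clause has at least one true literal under this assignment.
Check each clause:
  1. (¬y4 ∨ y5) — ¬y4 is true.
  2. (y9 ∨ y3) — y9 is true.
  3. (y4 ∨ ¬y6 ∨ ¬y2) — ¬y2 is true.
  4. (¬y5 ∨ ¬y1) — ¬y5 is true.
  5. (¬y5 ∨ ¬y2) — ¬y5 is true.
  6. (y1 ∨ ¬y2 ∨ y5) — y1 is true.
  7. (y8 ∨ y1 ∨ y4) — y1 is true.
  8. (y4 ∨ ¬y5) — ¬y5 is true.
  9. (y9 ∨ y5) — y9 is true.
  10. (¬y3 ∨ ¬y1 ∨ ¬y2) — ¬y3 is true.
  11. (y6 ∨ y5) — y6 is true.
  12. (¬y7 ∨ y6 ∨ y5) — y6 is true.
  13. (y9 ∨ y6 ∨ ¬y2) — y9 is true.
  14. (y6 ∨ ¬y1) — y6 is true.
  15. (y5 ∨ ¬y4 ∨ ¬y2) — ¬y4 is true.
  16. (y5 ∨ y1) — y1 is true.
  17. (y7 ∨ y6 ∨ y3) — y6 is true.
  18. (y9 ∨ ¬y5 ∨ y7) — y9 is true.
  19. (y5 ∨ y7) — y7 is true.
  20. (y6 ∨ y8 ∨ ¬y9) — y6 is true.
  21. (y2 ∨ ¬y5 ∨ y1) — y1 is true.
  22. (¬y3 ∨ y9 ∨ y6) — y9 is true.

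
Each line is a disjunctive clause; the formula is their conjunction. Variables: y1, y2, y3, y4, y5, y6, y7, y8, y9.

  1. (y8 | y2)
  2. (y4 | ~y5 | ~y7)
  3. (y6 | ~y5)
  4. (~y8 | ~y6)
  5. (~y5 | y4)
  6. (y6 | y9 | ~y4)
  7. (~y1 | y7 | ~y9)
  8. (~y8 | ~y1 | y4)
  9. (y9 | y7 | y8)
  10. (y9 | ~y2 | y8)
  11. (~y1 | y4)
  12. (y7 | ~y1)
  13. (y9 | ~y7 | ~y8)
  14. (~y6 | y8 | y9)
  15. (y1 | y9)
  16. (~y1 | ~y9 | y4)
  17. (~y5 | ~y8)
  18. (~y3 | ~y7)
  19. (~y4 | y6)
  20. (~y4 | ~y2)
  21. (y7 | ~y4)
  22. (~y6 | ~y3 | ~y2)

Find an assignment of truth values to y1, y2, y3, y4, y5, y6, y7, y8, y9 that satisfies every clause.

y1=F, y2=F, y3=T, y4=F, y5=F, y6=F, y7=F, y8=T, y9=T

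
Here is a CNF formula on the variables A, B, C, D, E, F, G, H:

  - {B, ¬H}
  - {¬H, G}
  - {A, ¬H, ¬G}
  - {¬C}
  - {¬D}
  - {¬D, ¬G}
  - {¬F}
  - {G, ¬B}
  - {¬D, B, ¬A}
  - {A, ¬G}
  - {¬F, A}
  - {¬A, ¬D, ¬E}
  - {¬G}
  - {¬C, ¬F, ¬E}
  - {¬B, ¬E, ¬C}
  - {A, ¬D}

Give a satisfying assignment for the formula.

A = False, B = False, C = False, D = False, E = False, F = False, G = False, H = False

The clause (¬C) is unit: C must be False.
(¬D) is a unit clause, so D = False.
(¬F) is a unit clause, so F = False.
(¬G) is a unit clause, so G = False.
(¬H) is a unit clause, so H = False.
(¬B) is a unit clause, so B = False.
A, E are now unconstrained; take A = False, E = False.
Every clause has at least one true literal under this assignment.
Check each clause:
  1. {B, ¬H} — ¬H is true.
  2. {¬H, G} — ¬H is true.
  3. {¬H, A, ¬G} — ¬H is true.
  4. {¬C} — ¬C is true.
  5. {¬D} — ¬D is true.
  6. {¬D, ¬G} — ¬G is true.
  7. {¬F} — ¬F is true.
  8. {G, ¬B} — ¬B is true.
  9. {¬D, ¬A, B} — ¬D is true.
  10. {¬G, A} — ¬G is true.
  11. {¬F, A} — ¬F is true.
  12. {¬D, ¬E, ¬A} — ¬E is true.
  13. {¬G} — ¬G is true.
  14. {¬E, ¬C, ¬F} — ¬F is true.
  15. {¬E, ¬B, ¬C} — ¬E is true.
  16. {¬D, A} — ¬D is true.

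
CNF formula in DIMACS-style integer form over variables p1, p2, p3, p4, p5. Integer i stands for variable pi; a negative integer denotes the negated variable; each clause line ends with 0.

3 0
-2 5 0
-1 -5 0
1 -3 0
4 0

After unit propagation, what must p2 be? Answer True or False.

(p3) stands alone — p3 = True.
(p1 \/ ~p3) with p3 = True leaves only p1, so p1 = True.
From (~p1 \/ ~p5) and p1 = True: p5 = False.
(p5 \/ ~p2): since p5 = False, the clause reduces to (~p2). p2 = False.

False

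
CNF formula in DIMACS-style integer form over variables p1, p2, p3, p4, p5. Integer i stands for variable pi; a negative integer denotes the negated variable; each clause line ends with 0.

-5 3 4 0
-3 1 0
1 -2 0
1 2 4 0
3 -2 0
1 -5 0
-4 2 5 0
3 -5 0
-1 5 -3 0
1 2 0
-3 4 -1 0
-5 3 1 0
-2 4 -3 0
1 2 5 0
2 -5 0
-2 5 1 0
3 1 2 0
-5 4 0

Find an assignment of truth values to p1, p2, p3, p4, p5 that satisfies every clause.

p1 = True  p2 = True  p3 = True  p4 = True  p5 = True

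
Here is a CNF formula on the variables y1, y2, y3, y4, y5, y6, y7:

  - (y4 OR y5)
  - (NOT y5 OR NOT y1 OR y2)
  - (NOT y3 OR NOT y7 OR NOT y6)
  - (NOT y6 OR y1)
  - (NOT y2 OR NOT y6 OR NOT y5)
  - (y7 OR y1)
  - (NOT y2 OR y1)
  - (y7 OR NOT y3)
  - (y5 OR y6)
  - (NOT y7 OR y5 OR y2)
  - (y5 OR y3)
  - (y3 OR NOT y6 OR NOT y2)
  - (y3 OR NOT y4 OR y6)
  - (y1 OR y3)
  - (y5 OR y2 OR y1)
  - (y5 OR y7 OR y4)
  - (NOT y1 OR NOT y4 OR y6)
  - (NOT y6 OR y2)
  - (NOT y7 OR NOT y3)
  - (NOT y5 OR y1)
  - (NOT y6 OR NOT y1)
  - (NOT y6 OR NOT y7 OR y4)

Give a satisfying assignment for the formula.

y1=True, y2=True, y3=False, y4=False, y5=True, y6=False, y7=False

Check each clause:
  1. (y5 OR y4) — y5 is true.
  2. (NOT y1 OR y2 OR NOT y5) — y2 is true.
  3. (NOT y7 OR NOT y6 OR NOT y3) — NOT y7 is true.
  4. (NOT y6 OR y1) — y1 is true.
  5. (NOT y2 OR NOT y5 OR NOT y6) — NOT y6 is true.
  6. (y1 OR y7) — y1 is true.
  7. (y1 OR NOT y2) — y1 is true.
  8. (y7 OR NOT y3) — NOT y3 is true.
  9. (y5 OR y6) — y5 is true.
  10. (NOT y7 OR y2 OR y5) — NOT y7 is true.
  11. (y3 OR y5) — y5 is true.
  12. (NOT y6 OR y3 OR NOT y2) — NOT y6 is true.
  13. (y3 OR NOT y4 OR y6) — NOT y4 is true.
  14. (y1 OR y3) — y1 is true.
  15. (y1 OR y5 OR y2) — y1 is true.
  16. (y5 OR y4 OR y7) — y5 is true.
  17. (NOT y1 OR y6 OR NOT y4) — NOT y4 is true.
  18. (NOT y6 OR y2) — y2 is true.
  19. (NOT y3 OR NOT y7) — NOT y7 is true.
  20. (NOT y5 OR y1) — y1 is true.
  21. (NOT y1 OR NOT y6) — NOT y6 is true.
  22. (y4 OR NOT y7 OR NOT y6) — NOT y7 is true.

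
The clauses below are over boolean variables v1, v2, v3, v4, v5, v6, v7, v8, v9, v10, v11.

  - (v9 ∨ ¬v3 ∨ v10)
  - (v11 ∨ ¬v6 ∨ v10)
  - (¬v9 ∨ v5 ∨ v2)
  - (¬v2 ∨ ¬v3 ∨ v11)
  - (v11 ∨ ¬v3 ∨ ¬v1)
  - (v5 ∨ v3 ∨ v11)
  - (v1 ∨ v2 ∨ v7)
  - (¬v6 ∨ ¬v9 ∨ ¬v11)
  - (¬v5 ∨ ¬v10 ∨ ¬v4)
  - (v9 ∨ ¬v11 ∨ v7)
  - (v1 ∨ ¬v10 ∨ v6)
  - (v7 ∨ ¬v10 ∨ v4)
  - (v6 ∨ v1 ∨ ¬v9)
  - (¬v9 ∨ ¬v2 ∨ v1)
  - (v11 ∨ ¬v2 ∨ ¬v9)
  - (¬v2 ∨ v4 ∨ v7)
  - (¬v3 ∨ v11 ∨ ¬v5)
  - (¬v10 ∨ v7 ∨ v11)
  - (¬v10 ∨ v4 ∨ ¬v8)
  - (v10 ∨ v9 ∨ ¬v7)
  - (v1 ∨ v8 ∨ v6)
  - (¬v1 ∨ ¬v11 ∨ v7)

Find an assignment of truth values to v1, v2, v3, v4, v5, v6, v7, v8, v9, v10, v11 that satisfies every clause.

Branch on v1: take v1 = True.
Branch on v2: take v2 = True.
For the remaining variables, v3 = True, v4 = False, v5 = True, v6 = False, v7 = True, v8 = False, v9 = False, v10 = True, v11 = True works.
Every clause has at least one true literal under this assignment.

v1 = 1  v2 = 1  v3 = 1  v4 = 0  v5 = 1  v6 = 0  v7 = 1  v8 = 0  v9 = 0  v10 = 1  v11 = 1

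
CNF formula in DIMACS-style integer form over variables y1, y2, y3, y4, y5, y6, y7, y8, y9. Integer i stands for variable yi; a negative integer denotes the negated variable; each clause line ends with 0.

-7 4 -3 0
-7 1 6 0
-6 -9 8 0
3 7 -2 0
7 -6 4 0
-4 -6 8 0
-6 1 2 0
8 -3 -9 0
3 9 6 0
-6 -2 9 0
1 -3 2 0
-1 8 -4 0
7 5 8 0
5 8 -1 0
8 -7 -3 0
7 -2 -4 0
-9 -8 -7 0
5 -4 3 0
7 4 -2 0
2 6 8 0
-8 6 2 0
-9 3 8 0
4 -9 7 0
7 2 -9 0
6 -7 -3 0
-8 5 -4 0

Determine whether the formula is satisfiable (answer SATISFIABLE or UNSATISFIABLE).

SATISFIABLE

Branch on y1: take y1 = True.
Branch on y2: take y2 = False.
Try y3 = False.
The remaining clauses are satisfied by y4 = False, y5 = False, y6 = True, y7 = True, y8 = True, y9 = False.
So y1=True, y2=False, y3=False, y4=False, y5=False, y6=True, y7=True, y8=True, y9=False is a satisfying assignment.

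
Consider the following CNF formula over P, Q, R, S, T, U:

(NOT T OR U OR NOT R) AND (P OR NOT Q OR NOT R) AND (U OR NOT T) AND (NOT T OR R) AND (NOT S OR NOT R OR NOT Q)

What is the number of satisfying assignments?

31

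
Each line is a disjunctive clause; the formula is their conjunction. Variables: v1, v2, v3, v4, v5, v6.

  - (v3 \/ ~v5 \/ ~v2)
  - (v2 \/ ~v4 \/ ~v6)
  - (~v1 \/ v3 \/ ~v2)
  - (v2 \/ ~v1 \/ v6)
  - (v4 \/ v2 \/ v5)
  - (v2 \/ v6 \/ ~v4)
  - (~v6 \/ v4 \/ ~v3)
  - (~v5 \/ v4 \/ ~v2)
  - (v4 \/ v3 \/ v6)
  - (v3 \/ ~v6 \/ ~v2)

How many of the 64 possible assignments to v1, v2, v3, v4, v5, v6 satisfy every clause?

14

Split on v2, then v4.
  v2=1, v4=1: 9 of the 16 assignments to (v1,v3,v5,v6) work.
  v2=1, v4=0: remaining (v1,v3,v5,v6) ∈ {(0,1,0,0); (1,1,0,0)} — 2.
  v2=0, v4=1: a clause becomes empty — 0.
  v2=0, v4=0: remaining (v1,v3,v5,v6) ∈ {(0,0,1,1); (0,1,1,0); (1,0,1,1)} — 3.
Total: 9 + 2 + 0 + 3 = 14.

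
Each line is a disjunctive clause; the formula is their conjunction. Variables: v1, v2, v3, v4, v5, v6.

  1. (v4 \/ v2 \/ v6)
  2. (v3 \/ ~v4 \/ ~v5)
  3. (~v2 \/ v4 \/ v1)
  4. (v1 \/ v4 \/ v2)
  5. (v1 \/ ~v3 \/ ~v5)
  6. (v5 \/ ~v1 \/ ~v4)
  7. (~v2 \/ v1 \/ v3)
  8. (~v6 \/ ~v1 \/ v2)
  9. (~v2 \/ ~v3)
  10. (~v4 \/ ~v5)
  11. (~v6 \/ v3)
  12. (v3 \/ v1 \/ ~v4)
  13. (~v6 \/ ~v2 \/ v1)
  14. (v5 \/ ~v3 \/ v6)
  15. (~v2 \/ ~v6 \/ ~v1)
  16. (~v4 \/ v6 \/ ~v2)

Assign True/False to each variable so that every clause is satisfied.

v1=True  v2=True  v3=False  v4=False  v5=False  v6=False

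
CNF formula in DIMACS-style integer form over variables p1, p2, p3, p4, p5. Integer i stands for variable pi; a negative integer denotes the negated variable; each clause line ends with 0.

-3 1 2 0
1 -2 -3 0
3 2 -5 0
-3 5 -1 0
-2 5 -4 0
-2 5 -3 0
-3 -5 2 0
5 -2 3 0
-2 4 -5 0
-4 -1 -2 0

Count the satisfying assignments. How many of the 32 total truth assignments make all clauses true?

The models are:
  p1=F p2=F p3=F p4=F p5=F
  p1=F p2=F p3=F p4=T p5=F
  p1=F p2=T p3=F p4=T p5=T
  p1=T p2=F p3=F p4=F p5=F
  p1=T p2=F p3=F p4=T p5=F
That's 5 in total.

5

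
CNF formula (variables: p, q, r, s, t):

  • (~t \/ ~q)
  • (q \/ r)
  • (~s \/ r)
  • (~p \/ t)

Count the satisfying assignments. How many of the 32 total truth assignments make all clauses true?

Split on q, then r.
  q=T, r=T: remaining (p,s,t) ∈ {(F,F,F); (F,T,F)} — 2.
  q=T, r=F: remaining (p,s,t) ∈ {(F,F,F)} — 1.
  q=F, r=T: s free; 3 ways for (p,t) × 2^1 = 6.
  q=F, r=F: a clause becomes empty — 0.
Total: 2 + 1 + 6 + 0 = 9.

9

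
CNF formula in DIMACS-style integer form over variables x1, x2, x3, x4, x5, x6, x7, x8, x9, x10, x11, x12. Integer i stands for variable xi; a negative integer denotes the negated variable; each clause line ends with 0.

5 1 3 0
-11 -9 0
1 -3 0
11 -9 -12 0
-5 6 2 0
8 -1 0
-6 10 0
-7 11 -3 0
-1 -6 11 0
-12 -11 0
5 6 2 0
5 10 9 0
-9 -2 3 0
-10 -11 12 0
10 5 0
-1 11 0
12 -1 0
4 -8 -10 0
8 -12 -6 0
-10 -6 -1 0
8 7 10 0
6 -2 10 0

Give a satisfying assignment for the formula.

Pure literal: x4 appears only positively; assign x4 = True.
Branch on x1: take x1 = False.
  then x3 is forced to False.
  then x5 is forced to True.
Set x2 = False and propagate.
  then x6 is forced to True.
  then x10 is forced to True.
Try x8 = True.
For the remaining variables, x7 = True, x9 = True, x11 = False, x12 = False works.
Every clause has at least one true literal under this assignment.

x1=F  x2=F  x3=F  x4=T  x5=T  x6=T  x7=T  x8=T  x9=T  x10=T  x11=F  x12=F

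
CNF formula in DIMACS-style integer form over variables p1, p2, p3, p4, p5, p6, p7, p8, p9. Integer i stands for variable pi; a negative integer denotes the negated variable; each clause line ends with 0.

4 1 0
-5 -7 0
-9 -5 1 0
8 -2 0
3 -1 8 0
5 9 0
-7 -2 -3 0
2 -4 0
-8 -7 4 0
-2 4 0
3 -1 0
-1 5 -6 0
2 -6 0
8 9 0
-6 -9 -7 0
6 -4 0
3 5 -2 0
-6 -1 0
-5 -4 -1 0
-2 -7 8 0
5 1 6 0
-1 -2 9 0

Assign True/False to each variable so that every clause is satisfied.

p1 = False, p2 = True, p3 = True, p4 = True, p5 = True, p6 = True, p7 = False, p8 = True, p9 = False

Pure literal: p7 appears only negated; assign p7 = False.
Set p1 = False and propagate.
  then p4 is forced to True.
  then p2 is forced to True.
  then p8 is forced to True.
  then p6 is forced to True.
For the remaining variables, p3 = True, p5 = True, p9 = False works.
Every clause has at least one true literal under this assignment.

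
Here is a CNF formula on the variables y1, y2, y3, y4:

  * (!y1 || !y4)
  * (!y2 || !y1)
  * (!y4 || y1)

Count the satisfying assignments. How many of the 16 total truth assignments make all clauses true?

6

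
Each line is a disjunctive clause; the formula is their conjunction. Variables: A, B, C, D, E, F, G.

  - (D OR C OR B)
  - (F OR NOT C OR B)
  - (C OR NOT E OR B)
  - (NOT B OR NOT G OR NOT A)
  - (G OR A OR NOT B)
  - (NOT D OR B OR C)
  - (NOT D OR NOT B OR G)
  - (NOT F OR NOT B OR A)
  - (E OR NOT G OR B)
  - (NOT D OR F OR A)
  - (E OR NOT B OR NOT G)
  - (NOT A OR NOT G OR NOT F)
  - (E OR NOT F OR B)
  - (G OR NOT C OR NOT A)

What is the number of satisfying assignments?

10

Split on B, then G.
  B=T, G=T: remaining (A,C,D,E,F) ∈ {(F,F,F,T,F); (F,T,F,T,F)} — 2.
  B=T, G=F: remaining (A,C,D,E,F) ∈ {(T,F,F,F,F); (T,F,F,F,T); (T,F,F,T,F); (T,F,F,T,T)} — 4.
  B=F, G=T: remaining (A,C,D,E,F) ∈ {(F,T,F,T,T); (F,T,T,T,T)} — 2.
  B=F, G=F: remaining (A,C,D,E,F) ∈ {(F,T,F,T,T); (F,T,T,T,T)} — 2.
Total: 2 + 4 + 2 + 2 = 10.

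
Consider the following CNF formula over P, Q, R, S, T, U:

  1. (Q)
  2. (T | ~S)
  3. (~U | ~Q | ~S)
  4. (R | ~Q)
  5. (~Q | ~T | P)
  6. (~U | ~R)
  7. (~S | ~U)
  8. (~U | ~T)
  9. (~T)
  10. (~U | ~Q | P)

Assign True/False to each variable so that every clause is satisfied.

The clause (Q) is unit: Q must be True.
(R) is a unit clause, so R = True.
(~U) is a unit clause, so U = False.
Unit propagation: (~T) forces T = False.
(~S) is a unit clause, so S = False.
P is now unconstrained; take P = False.
Every clause has at least one true literal under this assignment.

P = 0, Q = 1, R = 1, S = 0, T = 0, U = 0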